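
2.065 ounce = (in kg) 0.05854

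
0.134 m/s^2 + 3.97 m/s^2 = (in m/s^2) 4.104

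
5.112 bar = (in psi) 74.14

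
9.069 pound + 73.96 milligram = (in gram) 4114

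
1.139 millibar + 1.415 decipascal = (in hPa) 1.14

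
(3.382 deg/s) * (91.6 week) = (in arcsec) 6.745e+11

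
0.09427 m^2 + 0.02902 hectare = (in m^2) 290.3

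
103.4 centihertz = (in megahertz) 1.034e-06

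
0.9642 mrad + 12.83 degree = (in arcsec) 4.639e+04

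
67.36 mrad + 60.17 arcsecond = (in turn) 0.01077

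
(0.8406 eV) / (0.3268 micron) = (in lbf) 9.265e-14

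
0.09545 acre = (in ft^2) 4158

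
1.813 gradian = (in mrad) 28.48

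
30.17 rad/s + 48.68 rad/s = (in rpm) 753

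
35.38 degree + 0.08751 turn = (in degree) 66.88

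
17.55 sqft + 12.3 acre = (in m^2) 4.978e+04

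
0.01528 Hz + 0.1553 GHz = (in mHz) 1.553e+11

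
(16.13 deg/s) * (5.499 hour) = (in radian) 5573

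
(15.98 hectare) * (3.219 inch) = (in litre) 1.307e+07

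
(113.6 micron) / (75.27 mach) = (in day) 5.13e-14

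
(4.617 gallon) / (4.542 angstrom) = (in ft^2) 4.142e+08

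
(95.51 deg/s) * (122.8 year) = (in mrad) 6.456e+12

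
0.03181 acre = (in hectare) 0.01287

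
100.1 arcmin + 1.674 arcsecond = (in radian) 0.02913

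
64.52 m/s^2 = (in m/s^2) 64.52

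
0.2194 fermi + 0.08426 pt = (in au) 1.987e-16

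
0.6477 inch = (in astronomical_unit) 1.1e-13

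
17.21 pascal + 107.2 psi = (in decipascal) 7.391e+06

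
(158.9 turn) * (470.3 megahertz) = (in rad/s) 4.695e+11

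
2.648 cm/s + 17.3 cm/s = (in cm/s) 19.95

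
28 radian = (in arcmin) 9.626e+04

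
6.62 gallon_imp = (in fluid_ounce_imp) 1059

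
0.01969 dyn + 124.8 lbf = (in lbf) 124.8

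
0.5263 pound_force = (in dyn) 2.341e+05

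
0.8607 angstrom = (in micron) 8.607e-05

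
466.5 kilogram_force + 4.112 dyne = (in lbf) 1028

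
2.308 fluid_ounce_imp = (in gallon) 0.01732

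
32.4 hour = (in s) 1.166e+05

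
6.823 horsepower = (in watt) 5088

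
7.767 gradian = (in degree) 6.99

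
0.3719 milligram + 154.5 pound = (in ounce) 2472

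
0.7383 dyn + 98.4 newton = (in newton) 98.4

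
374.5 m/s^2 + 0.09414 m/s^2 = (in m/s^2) 374.6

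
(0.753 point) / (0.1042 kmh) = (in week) 1.517e-08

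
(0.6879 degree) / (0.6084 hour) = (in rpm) 5.235e-05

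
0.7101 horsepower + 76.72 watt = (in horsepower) 0.813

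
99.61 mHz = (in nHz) 9.961e+07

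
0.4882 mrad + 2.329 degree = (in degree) 2.357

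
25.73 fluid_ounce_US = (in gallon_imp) 0.1674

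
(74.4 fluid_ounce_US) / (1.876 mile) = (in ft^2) 7.844e-06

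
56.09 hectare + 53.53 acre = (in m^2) 7.775e+05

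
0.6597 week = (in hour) 110.8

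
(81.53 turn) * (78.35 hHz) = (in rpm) 3.833e+07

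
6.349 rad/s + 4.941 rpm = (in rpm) 65.57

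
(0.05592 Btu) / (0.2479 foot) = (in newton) 780.8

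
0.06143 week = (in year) 0.001178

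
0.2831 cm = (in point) 8.025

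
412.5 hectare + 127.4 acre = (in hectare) 464.1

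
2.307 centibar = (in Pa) 2307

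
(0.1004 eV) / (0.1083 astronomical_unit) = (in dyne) 9.929e-26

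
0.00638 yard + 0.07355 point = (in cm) 0.586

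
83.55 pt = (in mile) 1.831e-05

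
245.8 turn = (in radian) 1544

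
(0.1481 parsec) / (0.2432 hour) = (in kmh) 1.879e+13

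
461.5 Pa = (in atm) 0.004555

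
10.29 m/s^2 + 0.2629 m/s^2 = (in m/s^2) 10.55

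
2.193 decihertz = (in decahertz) 0.02193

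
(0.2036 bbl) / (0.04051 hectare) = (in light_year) 8.446e-21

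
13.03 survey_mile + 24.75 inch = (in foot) 6.88e+04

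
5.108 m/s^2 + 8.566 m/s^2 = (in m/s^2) 13.67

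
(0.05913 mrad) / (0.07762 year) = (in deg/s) 1.384e-09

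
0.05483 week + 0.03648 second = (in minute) 552.7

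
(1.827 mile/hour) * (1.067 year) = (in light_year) 2.905e-09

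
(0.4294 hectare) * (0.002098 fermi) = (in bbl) 5.666e-14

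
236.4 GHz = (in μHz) 2.364e+17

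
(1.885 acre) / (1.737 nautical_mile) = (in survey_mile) 0.001473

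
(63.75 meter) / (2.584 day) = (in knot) 0.0005551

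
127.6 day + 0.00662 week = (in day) 127.6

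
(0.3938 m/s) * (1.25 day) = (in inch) 1.674e+06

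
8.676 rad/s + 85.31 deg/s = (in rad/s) 10.16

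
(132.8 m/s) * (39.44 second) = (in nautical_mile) 2.828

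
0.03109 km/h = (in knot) 0.01679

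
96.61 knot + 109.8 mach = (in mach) 109.9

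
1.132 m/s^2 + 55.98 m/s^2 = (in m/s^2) 57.11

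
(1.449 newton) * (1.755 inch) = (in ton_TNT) 1.544e-11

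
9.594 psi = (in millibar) 661.5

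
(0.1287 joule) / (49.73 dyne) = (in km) 0.2588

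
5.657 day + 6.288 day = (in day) 11.95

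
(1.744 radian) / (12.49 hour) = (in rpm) 0.0003704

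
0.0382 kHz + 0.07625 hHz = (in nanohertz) 4.582e+10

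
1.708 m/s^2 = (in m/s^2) 1.708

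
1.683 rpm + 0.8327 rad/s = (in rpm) 9.635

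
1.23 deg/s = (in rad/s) 0.02147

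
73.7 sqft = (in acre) 0.001692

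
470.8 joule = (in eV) 2.939e+21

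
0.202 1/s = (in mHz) 202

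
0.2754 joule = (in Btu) 0.000261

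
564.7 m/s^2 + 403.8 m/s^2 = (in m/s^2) 968.5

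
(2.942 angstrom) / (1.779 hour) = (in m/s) 4.594e-14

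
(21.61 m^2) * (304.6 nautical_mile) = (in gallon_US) 3.22e+09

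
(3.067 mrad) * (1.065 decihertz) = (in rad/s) 0.0003266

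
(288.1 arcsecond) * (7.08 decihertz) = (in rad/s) 0.0009889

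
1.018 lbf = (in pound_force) 1.018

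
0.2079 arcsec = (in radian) 1.008e-06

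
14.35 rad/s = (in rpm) 137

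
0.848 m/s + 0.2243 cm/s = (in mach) 0.002497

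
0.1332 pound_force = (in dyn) 5.925e+04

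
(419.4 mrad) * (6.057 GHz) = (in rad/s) 2.54e+09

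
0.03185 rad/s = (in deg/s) 1.825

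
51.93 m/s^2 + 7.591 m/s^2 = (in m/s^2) 59.52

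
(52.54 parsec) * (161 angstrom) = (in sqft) 2.81e+11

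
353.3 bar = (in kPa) 3.533e+04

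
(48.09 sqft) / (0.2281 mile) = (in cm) 1.217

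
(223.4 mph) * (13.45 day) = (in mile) 7.211e+04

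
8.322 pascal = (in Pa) 8.322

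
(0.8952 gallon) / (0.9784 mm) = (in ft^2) 37.28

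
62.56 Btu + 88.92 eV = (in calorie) 1.578e+04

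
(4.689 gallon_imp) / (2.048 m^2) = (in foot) 0.03415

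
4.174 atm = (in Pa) 4.229e+05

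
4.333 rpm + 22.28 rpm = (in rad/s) 2.787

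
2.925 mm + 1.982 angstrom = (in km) 2.925e-06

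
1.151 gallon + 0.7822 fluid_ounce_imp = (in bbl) 0.02754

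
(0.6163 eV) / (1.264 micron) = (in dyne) 7.812e-09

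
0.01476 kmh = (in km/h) 0.01476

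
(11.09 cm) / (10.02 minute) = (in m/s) 0.0001845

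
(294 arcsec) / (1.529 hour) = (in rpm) 2.473e-06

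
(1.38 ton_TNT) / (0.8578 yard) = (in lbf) 1.655e+09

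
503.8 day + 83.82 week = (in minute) 1.57e+06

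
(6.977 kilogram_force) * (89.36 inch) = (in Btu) 0.1472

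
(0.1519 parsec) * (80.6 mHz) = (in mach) 1.109e+12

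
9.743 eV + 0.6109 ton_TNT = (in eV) 1.595e+28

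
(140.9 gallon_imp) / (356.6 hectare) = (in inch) 7.072e-06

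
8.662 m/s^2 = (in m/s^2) 8.662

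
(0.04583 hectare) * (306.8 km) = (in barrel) 8.844e+08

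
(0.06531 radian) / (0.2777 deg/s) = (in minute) 0.2246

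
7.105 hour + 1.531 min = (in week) 0.04244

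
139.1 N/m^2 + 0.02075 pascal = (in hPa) 1.391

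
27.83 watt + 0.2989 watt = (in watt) 28.13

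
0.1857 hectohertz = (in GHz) 1.857e-08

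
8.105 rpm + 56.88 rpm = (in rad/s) 6.805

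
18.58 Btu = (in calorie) 4685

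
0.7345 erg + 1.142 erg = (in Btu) 1.779e-10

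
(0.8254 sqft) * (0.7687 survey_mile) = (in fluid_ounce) 3.208e+06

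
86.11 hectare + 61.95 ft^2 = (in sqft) 9.269e+06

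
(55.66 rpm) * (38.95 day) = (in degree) 1.124e+09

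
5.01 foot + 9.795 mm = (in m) 1.537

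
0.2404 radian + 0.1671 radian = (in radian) 0.4075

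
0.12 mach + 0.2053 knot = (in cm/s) 4097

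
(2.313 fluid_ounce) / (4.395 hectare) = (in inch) 6.128e-08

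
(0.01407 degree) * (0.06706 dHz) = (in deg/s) 9.435e-05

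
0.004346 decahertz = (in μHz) 4.346e+04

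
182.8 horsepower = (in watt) 1.363e+05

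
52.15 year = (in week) 2719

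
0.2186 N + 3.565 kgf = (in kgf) 3.587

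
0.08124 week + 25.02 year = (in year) 25.02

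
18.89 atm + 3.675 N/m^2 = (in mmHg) 1.436e+04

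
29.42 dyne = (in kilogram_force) 3e-05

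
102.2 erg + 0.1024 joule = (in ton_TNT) 2.448e-11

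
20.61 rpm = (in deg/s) 123.7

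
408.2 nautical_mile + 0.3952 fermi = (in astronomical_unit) 5.053e-06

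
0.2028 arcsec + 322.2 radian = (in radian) 322.2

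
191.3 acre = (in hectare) 77.42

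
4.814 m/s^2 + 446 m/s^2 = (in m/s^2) 450.8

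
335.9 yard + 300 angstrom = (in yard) 335.9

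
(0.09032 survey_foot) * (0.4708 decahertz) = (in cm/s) 12.96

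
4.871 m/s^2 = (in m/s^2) 4.871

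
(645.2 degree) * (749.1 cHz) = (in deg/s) 4833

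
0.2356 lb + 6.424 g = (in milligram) 1.133e+05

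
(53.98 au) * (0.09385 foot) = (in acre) 5.708e+07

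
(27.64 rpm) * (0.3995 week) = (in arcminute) 2.404e+09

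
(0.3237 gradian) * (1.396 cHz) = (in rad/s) 7.098e-05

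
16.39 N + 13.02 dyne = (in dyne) 1.639e+06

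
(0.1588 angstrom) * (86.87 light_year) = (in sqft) 1.405e+08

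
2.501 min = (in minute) 2.501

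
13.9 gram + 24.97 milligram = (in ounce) 0.4912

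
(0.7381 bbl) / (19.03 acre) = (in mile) 9.468e-10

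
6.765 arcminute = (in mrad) 1.968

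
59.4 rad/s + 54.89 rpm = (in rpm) 622.1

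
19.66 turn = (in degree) 7078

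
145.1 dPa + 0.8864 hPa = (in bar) 0.001032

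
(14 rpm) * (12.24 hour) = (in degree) 3.701e+06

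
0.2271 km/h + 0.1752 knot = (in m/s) 0.1532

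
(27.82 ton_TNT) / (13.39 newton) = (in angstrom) 8.693e+19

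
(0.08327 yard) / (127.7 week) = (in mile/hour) 2.205e-09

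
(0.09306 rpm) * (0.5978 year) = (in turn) 2.924e+04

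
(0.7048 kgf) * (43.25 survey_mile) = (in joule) 4.811e+05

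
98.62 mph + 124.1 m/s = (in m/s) 168.2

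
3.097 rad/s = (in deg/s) 177.4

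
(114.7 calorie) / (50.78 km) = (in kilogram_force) 0.0009637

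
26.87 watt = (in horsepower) 0.03603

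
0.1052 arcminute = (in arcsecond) 6.312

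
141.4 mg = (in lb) 0.0003117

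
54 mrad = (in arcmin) 185.6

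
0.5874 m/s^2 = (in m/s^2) 0.5874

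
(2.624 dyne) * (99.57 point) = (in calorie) 2.203e-07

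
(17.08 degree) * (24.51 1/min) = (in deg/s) 6.977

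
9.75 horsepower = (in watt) 7271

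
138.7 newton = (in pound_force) 31.18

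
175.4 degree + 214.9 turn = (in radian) 1353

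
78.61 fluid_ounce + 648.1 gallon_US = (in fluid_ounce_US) 8.304e+04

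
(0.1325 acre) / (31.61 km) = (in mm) 16.96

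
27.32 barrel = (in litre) 4344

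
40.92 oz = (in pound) 2.558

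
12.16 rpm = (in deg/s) 72.96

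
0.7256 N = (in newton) 0.7256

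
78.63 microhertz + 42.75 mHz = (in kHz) 4.283e-05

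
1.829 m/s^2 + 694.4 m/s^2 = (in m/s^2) 696.2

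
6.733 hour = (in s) 2.424e+04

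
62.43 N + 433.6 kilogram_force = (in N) 4315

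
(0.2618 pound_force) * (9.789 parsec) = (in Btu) 3.334e+14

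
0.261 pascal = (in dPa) 2.61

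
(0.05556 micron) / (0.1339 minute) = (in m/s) 6.916e-09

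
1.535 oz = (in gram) 43.52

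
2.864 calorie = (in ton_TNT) 2.864e-09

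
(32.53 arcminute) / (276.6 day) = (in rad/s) 3.96e-10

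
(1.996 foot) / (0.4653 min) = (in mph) 0.04875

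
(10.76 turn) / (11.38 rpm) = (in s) 56.73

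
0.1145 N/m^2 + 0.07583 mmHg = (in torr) 0.07669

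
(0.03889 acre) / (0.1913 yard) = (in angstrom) 8.997e+12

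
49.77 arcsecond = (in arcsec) 49.77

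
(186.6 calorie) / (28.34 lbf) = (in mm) 6193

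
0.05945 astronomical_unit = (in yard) 9.726e+09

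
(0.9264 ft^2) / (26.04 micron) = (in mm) 3.305e+06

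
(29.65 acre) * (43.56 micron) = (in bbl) 32.88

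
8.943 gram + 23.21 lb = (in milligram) 1.054e+07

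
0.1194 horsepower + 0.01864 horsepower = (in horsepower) 0.138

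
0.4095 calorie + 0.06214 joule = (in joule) 1.775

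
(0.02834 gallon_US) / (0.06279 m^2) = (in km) 1.709e-06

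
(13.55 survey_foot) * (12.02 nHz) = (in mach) 1.458e-10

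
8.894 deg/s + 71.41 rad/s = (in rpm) 683.4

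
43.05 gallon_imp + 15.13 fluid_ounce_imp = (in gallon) 51.81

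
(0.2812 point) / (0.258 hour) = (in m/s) 1.068e-07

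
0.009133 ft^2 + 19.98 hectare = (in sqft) 2.151e+06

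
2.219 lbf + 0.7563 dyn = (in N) 9.871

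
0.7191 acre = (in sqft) 3.132e+04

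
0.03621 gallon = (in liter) 0.1371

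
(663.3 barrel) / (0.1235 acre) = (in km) 0.000211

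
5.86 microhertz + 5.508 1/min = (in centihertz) 9.181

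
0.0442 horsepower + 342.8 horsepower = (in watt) 2.557e+05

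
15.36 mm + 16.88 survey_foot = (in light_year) 5.455e-16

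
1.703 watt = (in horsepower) 0.002284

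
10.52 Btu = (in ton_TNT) 2.653e-06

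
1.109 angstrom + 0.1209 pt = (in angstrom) 4.265e+05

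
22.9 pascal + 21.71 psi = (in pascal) 1.497e+05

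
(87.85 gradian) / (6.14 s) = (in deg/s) 12.88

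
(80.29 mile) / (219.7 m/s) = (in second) 588.1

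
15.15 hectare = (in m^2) 1.515e+05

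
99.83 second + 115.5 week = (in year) 2.215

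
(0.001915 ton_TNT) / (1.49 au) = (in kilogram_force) 3.665e-06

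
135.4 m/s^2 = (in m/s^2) 135.4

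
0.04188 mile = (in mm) 6.74e+04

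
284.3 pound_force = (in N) 1265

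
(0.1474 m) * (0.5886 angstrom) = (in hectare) 8.676e-16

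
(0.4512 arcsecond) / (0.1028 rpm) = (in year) 6.443e-12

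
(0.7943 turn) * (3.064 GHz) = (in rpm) 1.46e+11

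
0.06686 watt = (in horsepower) 8.966e-05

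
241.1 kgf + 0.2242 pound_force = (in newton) 2365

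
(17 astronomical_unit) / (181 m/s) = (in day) 1.626e+05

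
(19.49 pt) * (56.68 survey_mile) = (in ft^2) 6751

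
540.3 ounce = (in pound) 33.77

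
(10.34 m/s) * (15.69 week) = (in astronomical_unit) 0.0006559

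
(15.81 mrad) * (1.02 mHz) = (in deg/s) 0.000924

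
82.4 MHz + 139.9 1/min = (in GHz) 0.0824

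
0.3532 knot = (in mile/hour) 0.4065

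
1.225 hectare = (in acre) 3.027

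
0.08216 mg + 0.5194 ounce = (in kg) 0.01472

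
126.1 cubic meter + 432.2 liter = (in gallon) 3.343e+04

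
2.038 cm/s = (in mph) 0.04559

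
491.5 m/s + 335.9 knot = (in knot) 1291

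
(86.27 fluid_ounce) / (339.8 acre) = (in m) 1.855e-09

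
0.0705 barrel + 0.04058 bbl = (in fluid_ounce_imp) 621.6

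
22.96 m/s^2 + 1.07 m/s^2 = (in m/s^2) 24.03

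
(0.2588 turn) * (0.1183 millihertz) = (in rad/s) 0.0001924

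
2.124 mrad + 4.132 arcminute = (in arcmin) 11.43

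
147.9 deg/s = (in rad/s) 2.581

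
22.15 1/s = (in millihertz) 2.215e+04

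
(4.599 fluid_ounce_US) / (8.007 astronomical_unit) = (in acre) 2.806e-20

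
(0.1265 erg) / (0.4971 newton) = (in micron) 0.02545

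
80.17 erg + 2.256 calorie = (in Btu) 0.008947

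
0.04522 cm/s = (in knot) 0.000879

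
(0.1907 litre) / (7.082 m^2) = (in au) 1.8e-16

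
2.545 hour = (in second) 9162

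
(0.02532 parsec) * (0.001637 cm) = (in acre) 3.16e+06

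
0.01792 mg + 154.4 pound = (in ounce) 2470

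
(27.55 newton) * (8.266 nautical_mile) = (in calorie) 1.008e+05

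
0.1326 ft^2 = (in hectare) 1.232e-06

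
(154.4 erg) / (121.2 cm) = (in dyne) 1.274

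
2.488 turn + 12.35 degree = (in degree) 908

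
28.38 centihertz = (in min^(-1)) 17.03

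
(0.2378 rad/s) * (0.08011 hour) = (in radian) 68.58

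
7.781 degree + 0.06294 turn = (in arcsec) 1.096e+05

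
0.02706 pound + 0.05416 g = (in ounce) 0.4349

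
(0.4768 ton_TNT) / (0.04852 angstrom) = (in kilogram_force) 4.193e+19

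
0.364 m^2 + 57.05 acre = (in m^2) 2.309e+05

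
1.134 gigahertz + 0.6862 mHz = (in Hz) 1.134e+09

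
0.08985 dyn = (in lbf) 2.02e-07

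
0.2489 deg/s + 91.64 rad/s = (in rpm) 875.1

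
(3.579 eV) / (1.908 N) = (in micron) 3.005e-13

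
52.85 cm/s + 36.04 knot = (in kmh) 68.65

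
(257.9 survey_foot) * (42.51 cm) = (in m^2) 33.42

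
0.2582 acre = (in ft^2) 1.125e+04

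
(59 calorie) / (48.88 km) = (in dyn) 505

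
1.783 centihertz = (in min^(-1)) 1.07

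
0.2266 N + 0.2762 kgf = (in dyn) 2.935e+05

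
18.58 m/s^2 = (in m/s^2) 18.58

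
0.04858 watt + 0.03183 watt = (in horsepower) 0.0001078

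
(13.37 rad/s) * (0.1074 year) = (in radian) 4.528e+07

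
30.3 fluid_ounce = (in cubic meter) 0.0008961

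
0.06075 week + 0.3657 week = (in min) 4299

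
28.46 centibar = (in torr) 213.5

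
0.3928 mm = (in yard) 0.0004296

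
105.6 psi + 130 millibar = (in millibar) 7411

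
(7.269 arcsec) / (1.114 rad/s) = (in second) 3.163e-05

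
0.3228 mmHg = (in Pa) 43.04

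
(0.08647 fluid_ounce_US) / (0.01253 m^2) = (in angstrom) 2.041e+06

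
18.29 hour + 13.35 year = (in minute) 7.018e+06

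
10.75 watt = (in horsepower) 0.01442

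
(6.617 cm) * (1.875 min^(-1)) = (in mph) 0.004626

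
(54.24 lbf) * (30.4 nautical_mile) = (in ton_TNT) 0.003247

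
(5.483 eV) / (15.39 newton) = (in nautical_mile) 3.082e-23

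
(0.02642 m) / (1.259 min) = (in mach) 1.027e-06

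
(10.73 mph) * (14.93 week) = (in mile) 2.691e+04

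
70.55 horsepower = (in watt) 5.261e+04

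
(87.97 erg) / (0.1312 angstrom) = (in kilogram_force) 6.837e+04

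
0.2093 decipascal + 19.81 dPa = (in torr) 0.01502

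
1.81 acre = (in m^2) 7325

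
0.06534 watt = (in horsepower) 8.762e-05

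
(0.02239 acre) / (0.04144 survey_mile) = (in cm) 135.9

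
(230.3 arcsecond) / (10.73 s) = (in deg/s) 0.005962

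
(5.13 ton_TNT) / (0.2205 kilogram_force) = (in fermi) 9.926e+24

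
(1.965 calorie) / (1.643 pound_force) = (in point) 3189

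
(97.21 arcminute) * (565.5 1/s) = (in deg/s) 916.2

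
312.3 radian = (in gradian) 1.988e+04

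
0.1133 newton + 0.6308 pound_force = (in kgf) 0.2977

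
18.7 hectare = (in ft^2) 2.013e+06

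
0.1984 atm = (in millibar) 201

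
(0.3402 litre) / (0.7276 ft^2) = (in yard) 0.005504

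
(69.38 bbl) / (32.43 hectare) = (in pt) 0.09642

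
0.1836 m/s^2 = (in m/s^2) 0.1836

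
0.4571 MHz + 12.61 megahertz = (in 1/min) 7.84e+08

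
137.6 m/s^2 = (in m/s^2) 137.6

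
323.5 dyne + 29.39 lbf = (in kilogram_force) 13.33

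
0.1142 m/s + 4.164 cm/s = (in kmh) 0.561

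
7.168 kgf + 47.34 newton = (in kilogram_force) 12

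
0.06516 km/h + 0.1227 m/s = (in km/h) 0.5069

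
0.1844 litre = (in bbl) 0.00116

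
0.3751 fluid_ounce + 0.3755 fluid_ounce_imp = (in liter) 0.02176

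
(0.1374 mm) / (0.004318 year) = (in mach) 2.963e-12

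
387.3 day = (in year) 1.061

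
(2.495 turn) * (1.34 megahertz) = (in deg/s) 1.204e+09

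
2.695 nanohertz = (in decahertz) 2.695e-10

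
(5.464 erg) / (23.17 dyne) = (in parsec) 7.642e-20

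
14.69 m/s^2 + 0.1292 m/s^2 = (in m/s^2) 14.82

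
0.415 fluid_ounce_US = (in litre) 0.01227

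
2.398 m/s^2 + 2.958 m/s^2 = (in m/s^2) 5.356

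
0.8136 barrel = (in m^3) 0.1294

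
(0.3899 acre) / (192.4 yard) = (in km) 0.008969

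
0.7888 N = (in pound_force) 0.1773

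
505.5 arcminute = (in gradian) 9.361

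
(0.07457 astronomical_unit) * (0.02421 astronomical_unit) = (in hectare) 4.04e+15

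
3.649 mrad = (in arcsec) 752.7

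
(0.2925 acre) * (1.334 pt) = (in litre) 557.1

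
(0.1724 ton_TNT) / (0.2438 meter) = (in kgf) 3.017e+08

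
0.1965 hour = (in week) 0.00117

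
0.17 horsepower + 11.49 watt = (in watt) 138.3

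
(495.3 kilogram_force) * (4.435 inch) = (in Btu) 0.5186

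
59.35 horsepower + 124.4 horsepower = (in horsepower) 183.8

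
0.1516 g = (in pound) 0.0003342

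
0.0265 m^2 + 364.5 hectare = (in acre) 900.7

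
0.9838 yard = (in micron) 8.996e+05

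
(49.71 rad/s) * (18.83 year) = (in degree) 1.691e+12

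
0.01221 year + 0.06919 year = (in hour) 713.1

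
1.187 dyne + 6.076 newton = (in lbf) 1.366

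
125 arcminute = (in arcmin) 125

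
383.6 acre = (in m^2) 1.552e+06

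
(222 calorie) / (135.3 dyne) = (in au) 4.589e-06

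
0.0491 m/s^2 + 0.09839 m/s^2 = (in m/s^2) 0.1475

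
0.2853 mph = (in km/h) 0.4591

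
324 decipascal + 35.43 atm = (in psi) 520.7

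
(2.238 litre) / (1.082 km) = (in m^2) 2.068e-06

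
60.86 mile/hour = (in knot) 52.89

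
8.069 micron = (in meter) 8.069e-06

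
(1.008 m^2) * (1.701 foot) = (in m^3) 0.5226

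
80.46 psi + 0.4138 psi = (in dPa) 5.576e+06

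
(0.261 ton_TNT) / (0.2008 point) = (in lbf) 3.466e+12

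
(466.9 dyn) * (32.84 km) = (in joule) 153.3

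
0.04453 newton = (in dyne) 4453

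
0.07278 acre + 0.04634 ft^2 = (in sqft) 3170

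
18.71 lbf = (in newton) 83.23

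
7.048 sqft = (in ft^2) 7.048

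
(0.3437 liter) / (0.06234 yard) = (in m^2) 0.006029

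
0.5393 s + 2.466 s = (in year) 9.53e-08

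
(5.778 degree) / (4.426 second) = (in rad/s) 0.02278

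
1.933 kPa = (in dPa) 1.933e+04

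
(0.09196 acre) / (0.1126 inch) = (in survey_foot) 4.269e+05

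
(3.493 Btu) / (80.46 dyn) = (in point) 1.298e+10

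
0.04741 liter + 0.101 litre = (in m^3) 0.0001484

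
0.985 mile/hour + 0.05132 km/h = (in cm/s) 45.46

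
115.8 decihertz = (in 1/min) 694.8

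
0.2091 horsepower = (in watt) 155.9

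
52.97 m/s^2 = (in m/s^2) 52.97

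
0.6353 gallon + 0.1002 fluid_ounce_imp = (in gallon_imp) 0.5296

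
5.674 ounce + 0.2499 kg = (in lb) 0.9056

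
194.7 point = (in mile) 4.268e-05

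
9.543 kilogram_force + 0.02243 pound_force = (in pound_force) 21.06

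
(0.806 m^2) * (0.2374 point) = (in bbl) 0.0004246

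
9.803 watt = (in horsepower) 0.01315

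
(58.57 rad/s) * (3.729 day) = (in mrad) 1.887e+10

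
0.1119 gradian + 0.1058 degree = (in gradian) 0.2295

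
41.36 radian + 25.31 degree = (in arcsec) 8.622e+06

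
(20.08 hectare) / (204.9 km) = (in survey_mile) 0.0006089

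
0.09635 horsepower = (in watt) 71.85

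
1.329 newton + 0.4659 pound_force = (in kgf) 0.3468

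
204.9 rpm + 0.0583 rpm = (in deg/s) 1230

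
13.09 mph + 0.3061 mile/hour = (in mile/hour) 13.4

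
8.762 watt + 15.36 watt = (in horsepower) 0.03235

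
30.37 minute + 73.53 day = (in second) 6.355e+06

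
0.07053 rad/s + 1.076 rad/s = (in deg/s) 65.69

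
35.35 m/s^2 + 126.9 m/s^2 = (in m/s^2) 162.2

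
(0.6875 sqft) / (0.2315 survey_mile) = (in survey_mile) 1.065e-07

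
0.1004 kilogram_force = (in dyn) 9.846e+04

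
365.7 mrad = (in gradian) 23.28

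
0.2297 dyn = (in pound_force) 5.164e-07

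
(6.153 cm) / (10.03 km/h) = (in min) 0.0003681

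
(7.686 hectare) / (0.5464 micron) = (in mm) 1.407e+14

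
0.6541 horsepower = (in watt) 487.8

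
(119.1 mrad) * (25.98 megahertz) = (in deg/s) 1.773e+08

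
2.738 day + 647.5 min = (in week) 0.4554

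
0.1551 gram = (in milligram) 155.1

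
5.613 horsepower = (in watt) 4186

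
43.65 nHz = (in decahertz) 4.365e-09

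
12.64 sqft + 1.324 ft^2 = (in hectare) 0.0001297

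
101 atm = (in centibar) 1.023e+04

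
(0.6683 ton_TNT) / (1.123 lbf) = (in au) 0.003742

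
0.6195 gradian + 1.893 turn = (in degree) 682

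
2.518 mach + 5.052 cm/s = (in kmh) 3087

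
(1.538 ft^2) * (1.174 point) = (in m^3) 5.918e-05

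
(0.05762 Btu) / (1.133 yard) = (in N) 58.68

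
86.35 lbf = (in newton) 384.1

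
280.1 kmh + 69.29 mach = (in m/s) 2.367e+04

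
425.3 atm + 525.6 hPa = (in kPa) 4.315e+04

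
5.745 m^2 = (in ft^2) 61.84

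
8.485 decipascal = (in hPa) 0.008485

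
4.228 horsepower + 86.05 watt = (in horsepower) 4.343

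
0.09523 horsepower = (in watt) 71.01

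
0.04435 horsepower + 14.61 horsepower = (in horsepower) 14.65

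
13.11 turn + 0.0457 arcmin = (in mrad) 8.237e+04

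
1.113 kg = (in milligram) 1.113e+06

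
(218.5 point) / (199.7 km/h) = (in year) 4.406e-11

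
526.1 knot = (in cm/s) 2.706e+04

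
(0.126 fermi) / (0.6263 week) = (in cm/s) 3.326e-20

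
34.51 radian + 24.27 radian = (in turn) 9.355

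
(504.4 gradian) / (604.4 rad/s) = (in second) 0.01311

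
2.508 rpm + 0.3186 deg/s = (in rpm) 2.561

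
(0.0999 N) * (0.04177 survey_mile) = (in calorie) 1.605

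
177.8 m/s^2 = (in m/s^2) 177.8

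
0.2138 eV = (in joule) 3.425e-20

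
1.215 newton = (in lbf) 0.2731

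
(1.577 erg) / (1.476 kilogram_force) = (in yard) 1.191e-08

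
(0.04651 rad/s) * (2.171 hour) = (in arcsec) 7.498e+07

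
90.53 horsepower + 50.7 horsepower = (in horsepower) 141.2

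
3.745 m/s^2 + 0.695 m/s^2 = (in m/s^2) 4.44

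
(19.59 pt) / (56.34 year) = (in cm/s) 3.89e-10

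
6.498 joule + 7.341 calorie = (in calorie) 8.894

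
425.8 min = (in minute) 425.8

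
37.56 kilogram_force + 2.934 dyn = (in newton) 368.3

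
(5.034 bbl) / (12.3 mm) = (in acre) 0.01608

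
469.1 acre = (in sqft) 2.043e+07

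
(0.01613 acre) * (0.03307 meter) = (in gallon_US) 570.3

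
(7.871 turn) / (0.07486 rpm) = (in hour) 1.752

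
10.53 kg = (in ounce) 371.4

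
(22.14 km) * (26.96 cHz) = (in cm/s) 5.969e+05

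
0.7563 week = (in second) 4.574e+05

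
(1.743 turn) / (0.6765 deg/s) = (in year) 2.941e-05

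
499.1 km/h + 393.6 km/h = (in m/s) 248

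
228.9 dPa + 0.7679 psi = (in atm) 0.05248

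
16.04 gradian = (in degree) 14.44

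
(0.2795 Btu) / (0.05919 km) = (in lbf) 1.12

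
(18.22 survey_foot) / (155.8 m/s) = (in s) 0.03564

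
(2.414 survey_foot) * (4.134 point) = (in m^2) 0.001073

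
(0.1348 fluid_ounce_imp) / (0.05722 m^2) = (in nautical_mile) 3.614e-08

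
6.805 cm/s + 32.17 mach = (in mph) 2.45e+04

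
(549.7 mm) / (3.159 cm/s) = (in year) 5.518e-07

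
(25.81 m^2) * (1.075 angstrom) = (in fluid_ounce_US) 9.382e-05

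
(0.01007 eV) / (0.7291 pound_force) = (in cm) 4.975e-20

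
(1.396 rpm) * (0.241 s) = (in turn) 0.005607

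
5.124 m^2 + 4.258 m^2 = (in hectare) 0.0009382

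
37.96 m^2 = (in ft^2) 408.6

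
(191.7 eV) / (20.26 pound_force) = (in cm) 3.408e-17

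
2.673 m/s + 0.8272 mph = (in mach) 0.008936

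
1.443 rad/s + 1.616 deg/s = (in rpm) 14.05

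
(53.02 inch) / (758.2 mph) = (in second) 0.003973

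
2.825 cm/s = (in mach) 8.297e-05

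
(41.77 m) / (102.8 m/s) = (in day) 4.703e-06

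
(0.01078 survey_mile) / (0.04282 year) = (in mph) 2.874e-05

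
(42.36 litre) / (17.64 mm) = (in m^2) 2.401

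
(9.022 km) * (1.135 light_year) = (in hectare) 9.688e+15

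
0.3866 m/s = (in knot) 0.7515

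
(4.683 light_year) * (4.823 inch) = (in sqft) 5.842e+16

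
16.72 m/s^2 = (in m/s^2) 16.72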